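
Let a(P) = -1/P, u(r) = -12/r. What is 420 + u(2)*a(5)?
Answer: 2106/5 ≈ 421.20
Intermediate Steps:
420 + u(2)*a(5) = 420 + (-12/2)*(-1/5) = 420 + (-12*1/2)*(-1*1/5) = 420 - 6*(-1/5) = 420 + 6/5 = 2106/5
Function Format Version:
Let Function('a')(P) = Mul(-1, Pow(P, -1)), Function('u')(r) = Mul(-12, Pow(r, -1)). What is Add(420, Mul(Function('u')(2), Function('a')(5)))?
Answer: Rational(2106, 5) ≈ 421.20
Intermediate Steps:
Add(420, Mul(Function('u')(2), Function('a')(5))) = Add(420, Mul(Mul(-12, Pow(2, -1)), Mul(-1, Pow(5, -1)))) = Add(420, Mul(Mul(-12, Rational(1, 2)), Mul(-1, Rational(1, 5)))) = Add(420, Mul(-6, Rational(-1, 5))) = Add(420, Rational(6, 5)) = Rational(2106, 5)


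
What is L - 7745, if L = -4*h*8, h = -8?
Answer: -7489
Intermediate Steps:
L = 256 (L = -4*(-8)*8 = 32*8 = 256)
L - 7745 = 256 - 7745 = -7489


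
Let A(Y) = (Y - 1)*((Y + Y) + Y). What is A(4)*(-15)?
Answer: -540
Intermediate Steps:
A(Y) = 3*Y*(-1 + Y) (A(Y) = (-1 + Y)*(2*Y + Y) = (-1 + Y)*(3*Y) = 3*Y*(-1 + Y))
A(4)*(-15) = (3*4*(-1 + 4))*(-15) = (3*4*3)*(-15) = 36*(-15) = -540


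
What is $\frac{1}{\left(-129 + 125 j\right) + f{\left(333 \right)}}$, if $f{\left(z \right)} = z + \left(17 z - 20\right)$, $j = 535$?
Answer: $\frac{1}{72720} \approx 1.3751 \cdot 10^{-5}$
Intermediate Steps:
$f{\left(z \right)} = -20 + 18 z$ ($f{\left(z \right)} = z + \left(-20 + 17 z\right) = -20 + 18 z$)
$\frac{1}{\left(-129 + 125 j\right) + f{\left(333 \right)}} = \frac{1}{\left(-129 + 125 \cdot 535\right) + \left(-20 + 18 \cdot 333\right)} = \frac{1}{\left(-129 + 66875\right) + \left(-20 + 5994\right)} = \frac{1}{66746 + 5974} = \frac{1}{72720}$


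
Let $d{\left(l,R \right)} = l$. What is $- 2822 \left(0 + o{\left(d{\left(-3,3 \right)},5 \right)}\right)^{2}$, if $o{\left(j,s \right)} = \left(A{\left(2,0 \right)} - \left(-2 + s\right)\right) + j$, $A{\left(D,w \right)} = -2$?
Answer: $-180608$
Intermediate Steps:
$o{\left(j,s \right)} = j - s$ ($o{\left(j,s \right)} = \left(-2 - \left(-2 + s\right)\right) + j = - s + j = j - s$)
$- 2822 \left(0 + o{\left(d{\left(-3,3 \right)},5 \right)}\right)^{2} = - 2822 \left(0 - 8\right)^{2} = - 2822 \left(-8\right)^{2} = \left(-2822\right) 64 = -180608$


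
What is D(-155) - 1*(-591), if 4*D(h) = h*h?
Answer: 26389/4 ≈ 6597.3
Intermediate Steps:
D(h) = h**2/4 (D(h) = (h*h)/4 = h**2/4)
D(-155) - 1*(-591) = (1/4)*(-155)**2 - 1*(-591) = (1/4)*24025 + 591 = 24025/4 + 591 = 26389/4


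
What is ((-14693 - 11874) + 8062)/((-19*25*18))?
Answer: 3701/1710 ≈ 2.1643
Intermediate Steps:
((-14693 - 11874) + 8062)/((-19*25*18)) = (-26567 + 8062)/((-475*18)) = -18505/(-8550) = -18505*(-1/8550) = 3701/1710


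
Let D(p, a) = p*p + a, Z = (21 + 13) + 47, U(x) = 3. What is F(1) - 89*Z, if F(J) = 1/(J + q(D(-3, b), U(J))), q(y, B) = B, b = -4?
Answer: -28835/4 ≈ -7208.8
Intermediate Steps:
Z = 81 (Z = 34 + 47 = 81)
D(p, a) = a + p² (D(p, a) = p² + a = a + p²)
F(J) = 1/(3 + J) (F(J) = 1/(J + 3) = 1/(3 + J))
F(1) - 89*Z = 1/(3 + 1) - 89*81 = 1/4 - 7209 = ¼ - 7209 = -28835/4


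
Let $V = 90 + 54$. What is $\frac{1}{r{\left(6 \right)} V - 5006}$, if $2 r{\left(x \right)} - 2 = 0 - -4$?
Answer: $- \frac{1}{4574} \approx -0.00021863$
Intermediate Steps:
$V = 144$
$r{\left(x \right)} = 3$ ($r{\left(x \right)} = 1 + \frac{0 - -4}{2} = 1 + \frac{0 + 4}{2} = 1 + \frac{1}{2} \cdot 4 = 1 + 2 = 3$)
$\frac{1}{r{\left(6 \right)} V - 5006} = \frac{1}{3 \cdot 144 - 5006} = \frac{1}{432 - 5006} = \frac{1}{-4574} = - \frac{1}{4574}$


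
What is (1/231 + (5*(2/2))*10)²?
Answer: 133425601/53361 ≈ 2500.4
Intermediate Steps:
(1/231 + (5*(2/2))*10)² = (1/231 + (5*(2*(½)))*10)² = (1/231 + (5*1)*10)² = (1/231 + 5*10)² = (1/231 + 50)² = (11551/231)² = 133425601/53361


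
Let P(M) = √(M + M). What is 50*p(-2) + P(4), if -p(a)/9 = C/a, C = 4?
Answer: 900 + 2*√2 ≈ 902.83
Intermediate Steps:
P(M) = √2*√M (P(M) = √(2*M) = √2*√M)
p(a) = -36/a
50*p(-2) + P(4) = 50*(-36/(-2)) + √2*√4 = 50*(-36*(-½)) + √2*2 = 50*18 + 2*√2 = 900 + 2*√2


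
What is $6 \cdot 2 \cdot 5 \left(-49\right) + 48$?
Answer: $-2892$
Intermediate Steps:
$6 \cdot 2 \cdot 5 \left(-49\right) + 48 = 12 \cdot 5 \left(-49\right) + 48 = 60 \left(-49\right) + 48 = -2940 + 48 = -2892$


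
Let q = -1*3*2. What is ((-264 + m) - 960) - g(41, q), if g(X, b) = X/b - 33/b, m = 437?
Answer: -2357/3 ≈ -785.67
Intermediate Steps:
q = -6 (q = -3*2 = -6)
g(X, b) = -33/b + X/b
((-264 + m) - 960) - g(41, q) = ((-264 + 437) - 960) - (-33 + 41)/(-6) = (173 - 960) - (-1)*8/6 = -787 - 1*(-4/3) = -787 + 4/3 = -2357/3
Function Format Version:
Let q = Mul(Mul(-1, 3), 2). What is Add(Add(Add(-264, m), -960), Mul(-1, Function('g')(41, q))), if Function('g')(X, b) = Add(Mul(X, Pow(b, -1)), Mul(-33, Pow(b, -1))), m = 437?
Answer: Rational(-2357, 3) ≈ -785.67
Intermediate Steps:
q = -6 (q = Mul(-3, 2) = -6)
Function('g')(X, b) = Add(Mul(-33, Pow(b, -1)), Mul(X, Pow(b, -1)))
Add(Add(Add(-264, m), -960), Mul(-1, Function('g')(41, q))) = Add(Add(Add(-264, 437), -960), Mul(-1, Mul(Pow(-6, -1), Add(-33, 41)))) = Add(Add(173, -960), Mul(-1, Mul(Rational(-1, 6), 8))) = Add(-787, Mul(-1, Rational(-4, 3))) = Add(-787, Rational(4, 3)) = Rational(-2357, 3)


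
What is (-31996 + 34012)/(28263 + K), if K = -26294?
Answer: 2016/1969 ≈ 1.0239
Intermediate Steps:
(-31996 + 34012)/(28263 + K) = (-31996 + 34012)/(28263 - 26294) = 2016/1969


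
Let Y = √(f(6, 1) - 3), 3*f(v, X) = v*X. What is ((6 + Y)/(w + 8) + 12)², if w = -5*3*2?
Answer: (258 - I)²/484 ≈ 137.53 - 1.0661*I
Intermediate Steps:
w = -30 (w = -15*2 = -30)
f(v, X) = X*v/3 (f(v, X) = (v*X)/3 = (X*v)/3 = X*v/3)
Y = I (Y = √((⅓)*1*6 - 3) = √(2 - 3) = √(-1) = I ≈ 1.0*I)
((6 + Y)/(w + 8) + 12)² = ((6 + I)/(-30 + 8) + 12)² = ((6 + I)/(-22) + 12)² = ((6 + I)*(-1/22) + 12)² = ((-3/11 - I/22) + 12)² = (129/11 - I/22)²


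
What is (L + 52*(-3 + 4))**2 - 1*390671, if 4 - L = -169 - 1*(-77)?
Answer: -368767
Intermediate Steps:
L = 96 (L = 4 - (-169 - 1*(-77)) = 4 - (-169 + 77) = 4 - 1*(-92) = 4 + 92 = 96)
(L + 52*(-3 + 4))**2 - 1*390671 = (96 + 52*(-3 + 4))**2 - 1*390671 = (96 + 52*1)**2 - 390671 = (96 + 52)**2 - 390671 = 148**2 - 390671 = 21904 - 390671 = -368767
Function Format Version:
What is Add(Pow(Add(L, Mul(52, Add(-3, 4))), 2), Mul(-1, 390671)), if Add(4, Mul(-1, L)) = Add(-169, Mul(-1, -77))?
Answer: -368767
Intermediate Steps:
L = 96 (L = Add(4, Mul(-1, Add(-169, Mul(-1, -77)))) = Add(4, Mul(-1, Add(-169, 77))) = Add(4, Mul(-1, -92)) = Add(4, 92) = 96)
Add(Pow(Add(L, Mul(52, Add(-3, 4))), 2), Mul(-1, 390671)) = Add(Pow(Add(96, Mul(52, Add(-3, 4))), 2), Mul(-1, 390671)) = Add(Pow(Add(96, Mul(52, 1)), 2), -390671) = Add(Pow(Add(96, 52), 2), -390671) = Add(Pow(148, 2), -390671) = Add(21904, -390671) = -368767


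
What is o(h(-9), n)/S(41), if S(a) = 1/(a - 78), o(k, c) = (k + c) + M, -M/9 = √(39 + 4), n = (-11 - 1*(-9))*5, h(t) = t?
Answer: 703 + 333*√43 ≈ 2886.6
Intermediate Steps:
n = -10 (n = (-11 + 9)*5 = -2*5 = -10)
M = -9*√43 (M = -9*√(39 + 4) = -9*√43 ≈ -59.017)
o(k, c) = c + k - 9*√43 (o(k, c) = (k + c) - 9*√43 = (c + k) - 9*√43 = c + k - 9*√43)
S(a) = 1/(-78 + a)
o(h(-9), n)/S(41) = (-10 - 9 - 9*√43)/(1/(-78 + 41)) = (-19 - 9*√43)/(1/(-37)) = (-19 - 9*√43)/(-1/37) = (-19 - 9*√43)*(-37) = 703 + 333*√43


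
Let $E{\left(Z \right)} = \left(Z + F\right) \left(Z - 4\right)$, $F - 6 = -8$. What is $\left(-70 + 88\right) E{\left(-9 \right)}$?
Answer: $2574$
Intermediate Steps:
$F = -2$ ($F = 6 - 8 = -2$)
$E{\left(Z \right)} = \left(-4 + Z\right) \left(-2 + Z\right)$ ($E{\left(Z \right)} = \left(Z - 2\right) \left(Z - 4\right) = \left(-2 + Z\right) \left(-4 + Z\right) = \left(-4 + Z\right) \left(-2 + Z\right)$)
$\left(-70 + 88\right) E{\left(-9 \right)} = \left(-70 + 88\right) \left(8 + \left(-9\right)^{2} - -54\right) = 18 \left(8 + 81 + 54\right) = 18 \cdot 143 = 2574$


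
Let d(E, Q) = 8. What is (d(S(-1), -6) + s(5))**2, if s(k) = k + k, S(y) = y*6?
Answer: 324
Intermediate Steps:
S(y) = 6*y
s(k) = 2*k
(d(S(-1), -6) + s(5))**2 = (8 + 2*5)**2 = (8 + 10)**2 = 18**2 = 324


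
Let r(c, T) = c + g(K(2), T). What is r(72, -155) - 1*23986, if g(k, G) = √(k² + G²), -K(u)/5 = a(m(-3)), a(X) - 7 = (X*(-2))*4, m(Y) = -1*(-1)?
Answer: -23914 + 5*√962 ≈ -23759.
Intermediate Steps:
m(Y) = 1
a(X) = 7 - 8*X (a(X) = 7 + (X*(-2))*4 = 7 - 2*X*4 = 7 - 8*X)
K(u) = 5 (K(u) = -5*(7 - 8*1) = -5*(7 - 8) = -5*(-1) = 5)
g(k, G) = √(G² + k²)
r(c, T) = c + √(25 + T²) (r(c, T) = c + √(T² + 5²) = c + √(T² + 25) = c + √(25 + T²))
r(72, -155) - 1*23986 = (72 + √(25 + (-155)²)) - 1*23986 = (72 + √(25 + 24025)) - 23986 = (72 + √24050) - 23986 = (72 + 5*√962) - 23986 = -23914 + 5*√962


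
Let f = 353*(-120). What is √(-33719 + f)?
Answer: I*√76079 ≈ 275.82*I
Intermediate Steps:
f = -42360
√(-33719 + f) = √(-33719 - 42360) = √(-76079) = I*√76079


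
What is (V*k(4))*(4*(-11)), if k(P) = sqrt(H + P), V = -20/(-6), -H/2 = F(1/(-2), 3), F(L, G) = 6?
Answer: -880*I*sqrt(2)/3 ≈ -414.84*I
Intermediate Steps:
H = -12 (H = -2*6 = -12)
V = 10/3 (V = -20*(-1/6) = 10/3 ≈ 3.3333)
k(P) = sqrt(-12 + P)
(V*k(4))*(4*(-11)) = (10*sqrt(-12 + 4)/3)*(4*(-11)) = (10*sqrt(-8)/3)*(-44) = (10*(2*I*sqrt(2))/3)*(-44) = (20*I*sqrt(2)/3)*(-44) = -880*I*sqrt(2)/3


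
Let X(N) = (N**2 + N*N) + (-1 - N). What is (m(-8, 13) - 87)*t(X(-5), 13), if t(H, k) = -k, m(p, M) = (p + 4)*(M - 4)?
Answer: 1599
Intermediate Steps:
X(N) = -1 - N + 2*N**2 (X(N) = (N**2 + N**2) + (-1 - N) = 2*N**2 + (-1 - N) = -1 - N + 2*N**2)
m(p, M) = (-4 + M)*(4 + p) (m(p, M) = (4 + p)*(-4 + M) = (-4 + M)*(4 + p))
(m(-8, 13) - 87)*t(X(-5), 13) = ((-16 - 4*(-8) + 4*13 + 13*(-8)) - 87)*(-1*13) = ((-16 + 32 + 52 - 104) - 87)*(-13) = (-36 - 87)*(-13) = -123*(-13) = 1599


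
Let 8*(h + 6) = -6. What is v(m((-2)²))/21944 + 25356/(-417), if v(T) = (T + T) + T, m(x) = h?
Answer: -741894011/12200864 ≈ -60.807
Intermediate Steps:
h = -27/4 (h = -6 + (⅛)*(-6) = -6 - ¾ = -27/4 ≈ -6.7500)
m(x) = -27/4
v(T) = 3*T (v(T) = 2*T + T = 3*T)
v(m((-2)²))/21944 + 25356/(-417) = (3*(-27/4))/21944 + 25356/(-417) = -81/4*1/21944 + 25356*(-1/417) = -81/87776 - 8452/139 = -741894011/12200864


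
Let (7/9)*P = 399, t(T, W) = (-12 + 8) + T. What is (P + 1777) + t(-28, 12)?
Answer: 2258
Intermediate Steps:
t(T, W) = -4 + T
P = 513 (P = (9/7)*399 = 513)
(P + 1777) + t(-28, 12) = (513 + 1777) + (-4 - 28) = 2290 - 32 = 2258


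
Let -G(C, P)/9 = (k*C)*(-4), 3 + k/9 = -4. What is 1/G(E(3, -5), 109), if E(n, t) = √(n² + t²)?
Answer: -√34/77112 ≈ -7.5617e-5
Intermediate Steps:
k = -63 (k = -27 + 9*(-4) = -27 - 36 = -63)
G(C, P) = -2268*C (G(C, P) = -9*(-63*C)*(-4) = -2268*C)
1/G(E(3, -5), 109) = 1/(-2268*√(3² + (-5)²)) = 1/(-2268*√(9 + 25)) = 1/(-2268*√34) = -√34/77112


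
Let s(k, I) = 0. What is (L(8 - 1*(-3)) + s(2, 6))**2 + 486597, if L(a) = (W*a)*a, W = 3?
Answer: 618366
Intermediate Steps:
L(a) = 3*a**2 (L(a) = (3*a)*a = 3*a**2)
(L(8 - 1*(-3)) + s(2, 6))**2 + 486597 = (3*(8 - 1*(-3))**2 + 0)**2 + 486597 = (3*(8 + 3)**2 + 0)**2 + 486597 = (3*11**2 + 0)**2 + 486597 = (3*121 + 0)**2 + 486597 = (363 + 0)**2 + 486597 = 363**2 + 486597 = 131769 + 486597 = 618366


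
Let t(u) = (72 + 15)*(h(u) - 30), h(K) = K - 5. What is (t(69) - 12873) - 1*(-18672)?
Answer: 8757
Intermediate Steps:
h(K) = -5 + K
t(u) = -3045 + 87*u (t(u) = (72 + 15)*((-5 + u) - 30) = 87*(-35 + u) = -3045 + 87*u)
(t(69) - 12873) - 1*(-18672) = ((-3045 + 87*69) - 12873) - 1*(-18672) = ((-3045 + 6003) - 12873) + 18672 = (2958 - 12873) + 18672 = -9915 + 18672 = 8757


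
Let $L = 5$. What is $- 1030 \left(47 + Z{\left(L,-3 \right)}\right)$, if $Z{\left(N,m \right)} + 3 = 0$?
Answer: $-45320$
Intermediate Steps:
$Z{\left(N,m \right)} = -3$ ($Z{\left(N,m \right)} = -3 + 0 = -3$)
$- 1030 \left(47 + Z{\left(L,-3 \right)}\right) = - 1030 \left(47 - 3\right) = \left(-1030\right) 44 = -45320$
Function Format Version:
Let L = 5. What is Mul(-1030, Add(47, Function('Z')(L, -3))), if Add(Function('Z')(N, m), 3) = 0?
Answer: -45320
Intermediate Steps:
Function('Z')(N, m) = -3 (Function('Z')(N, m) = Add(-3, 0) = -3)
Mul(-1030, Add(47, Function('Z')(L, -3))) = Mul(-1030, Add(47, -3)) = Mul(-1030, 44) = -45320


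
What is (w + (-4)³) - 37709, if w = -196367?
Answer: -234140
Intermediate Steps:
(w + (-4)³) - 37709 = (-196367 + (-4)³) - 37709 = (-196367 - 64) - 37709 = -196431 - 37709 = -234140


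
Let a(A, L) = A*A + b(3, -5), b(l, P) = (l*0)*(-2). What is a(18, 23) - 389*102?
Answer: -39354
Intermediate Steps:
b(l, P) = 0 (b(l, P) = 0*(-2) = 0)
a(A, L) = A² (a(A, L) = A*A + 0 = A² + 0 = A²)
a(18, 23) - 389*102 = 18² - 389*102 = 324 - 39678 = -39354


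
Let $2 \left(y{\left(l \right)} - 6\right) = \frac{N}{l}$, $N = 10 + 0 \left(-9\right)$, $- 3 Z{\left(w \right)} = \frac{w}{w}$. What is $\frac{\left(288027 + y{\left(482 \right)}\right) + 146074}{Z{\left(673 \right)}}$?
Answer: $- \frac{627718737}{482} \approx -1.3023 \cdot 10^{6}$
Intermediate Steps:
$Z{\left(w \right)} = - \frac{1}{3}$ ($Z{\left(w \right)} = - \frac{w \frac{1}{w}}{3} = \left(- \frac{1}{3}\right) 1 = - \frac{1}{3}$)
$N = 10$ ($N = 10 + 0 = 10$)
$y{\left(l \right)} = 6 + \frac{5}{l}$ ($y{\left(l \right)} = 6 + \frac{10 \frac{1}{l}}{2} = 6 + \frac{5}{l}$)
$\frac{\left(288027 + y{\left(482 \right)}\right) + 146074}{Z{\left(673 \right)}} = \frac{\left(288027 + \left(6 + \frac{5}{482}\right)\right) + 146074}{- \frac{1}{3}} = \left(\left(288027 + \left(6 + 5 \cdot \frac{1}{482}\right)\right) + 146074\right) \left(-3\right) = \left(\left(288027 + \left(6 + \frac{5}{482}\right)\right) + 146074\right) \left(-3\right) = \left(\left(288027 + \frac{2897}{482}\right) + 146074\right) \left(-3\right) = \left(\frac{138831911}{482} + 146074\right) \left(-3\right) = \frac{209239579}{482} \left(-3\right) = - \frac{627718737}{482}$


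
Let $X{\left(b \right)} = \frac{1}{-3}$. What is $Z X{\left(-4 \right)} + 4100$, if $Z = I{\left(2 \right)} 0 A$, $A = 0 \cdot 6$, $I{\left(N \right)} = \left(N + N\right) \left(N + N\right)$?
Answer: $4100$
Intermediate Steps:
$X{\left(b \right)} = - \frac{1}{3}$
$I{\left(N \right)} = 4 N^{2}$ ($I{\left(N \right)} = 2 N 2 N = 4 N^{2}$)
$A = 0$
$Z = 0$ ($Z = 4 \cdot 2^{2} \cdot 0 \cdot 0 = 4 \cdot 4 \cdot 0 \cdot 0 = 16 \cdot 0 \cdot 0 = 0 \cdot 0 = 0$)
$Z X{\left(-4 \right)} + 4100 = 0 \left(- \frac{1}{3}\right) + 4100 = 0 + 4100 = 4100$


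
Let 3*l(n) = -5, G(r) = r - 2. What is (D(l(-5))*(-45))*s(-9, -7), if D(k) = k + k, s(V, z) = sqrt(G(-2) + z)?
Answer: 150*I*sqrt(11) ≈ 497.49*I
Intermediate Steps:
G(r) = -2 + r
s(V, z) = sqrt(-4 + z) (s(V, z) = sqrt((-2 - 2) + z) = sqrt(-4 + z))
l(n) = -5/3 (l(n) = (1/3)*(-5) = -5/3)
D(k) = 2*k
(D(l(-5))*(-45))*s(-9, -7) = ((2*(-5/3))*(-45))*sqrt(-4 - 7) = (-10/3*(-45))*sqrt(-11) = 150*(I*sqrt(11)) = 150*I*sqrt(11)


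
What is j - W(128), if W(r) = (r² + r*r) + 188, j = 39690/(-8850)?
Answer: -9723343/295 ≈ -32961.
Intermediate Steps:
j = -1323/295 (j = 39690*(-1/8850) = -1323/295 ≈ -4.4847)
W(r) = 188 + 2*r² (W(r) = (r² + r²) + 188 = 2*r² + 188 = 188 + 2*r²)
j - W(128) = -1323/295 - (188 + 2*128²) = -1323/295 - (188 + 2*16384) = -1323/295 - (188 + 32768) = -1323/295 - 1*32956 = -1323/295 - 32956 = -9723343/295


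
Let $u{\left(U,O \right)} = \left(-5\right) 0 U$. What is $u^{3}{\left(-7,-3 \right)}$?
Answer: $0$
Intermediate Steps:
$u{\left(U,O \right)} = 0$ ($u{\left(U,O \right)} = 0 U = 0$)
$u^{3}{\left(-7,-3 \right)} = 0^{3} = 0$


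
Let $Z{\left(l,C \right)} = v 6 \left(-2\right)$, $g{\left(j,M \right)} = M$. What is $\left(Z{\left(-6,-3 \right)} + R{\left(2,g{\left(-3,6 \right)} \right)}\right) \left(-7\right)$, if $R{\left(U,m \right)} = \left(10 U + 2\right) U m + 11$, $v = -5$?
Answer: $-2345$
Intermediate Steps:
$Z{\left(l,C \right)} = 60$ ($Z{\left(l,C \right)} = \left(-5\right) 6 \left(-2\right) = \left(-30\right) \left(-2\right) = 60$)
$R{\left(U,m \right)} = 11 + U m \left(2 + 10 U\right)$ ($R{\left(U,m \right)} = \left(2 + 10 U\right) U m + 11 = U \left(2 + 10 U\right) m + 11 = U m \left(2 + 10 U\right) + 11 = 11 + U m \left(2 + 10 U\right)$)
$\left(Z{\left(-6,-3 \right)} + R{\left(2,g{\left(-3,6 \right)} \right)}\right) \left(-7\right) = \left(60 + \left(11 + 2 \cdot 2 \cdot 6 + 10 \cdot 6 \cdot 2^{2}\right)\right) \left(-7\right) = \left(60 + \left(11 + 24 + 10 \cdot 6 \cdot 4\right)\right) \left(-7\right) = \left(60 + \left(11 + 24 + 240\right)\right) \left(-7\right) = \left(60 + 275\right) \left(-7\right) = 335 \left(-7\right) = -2345$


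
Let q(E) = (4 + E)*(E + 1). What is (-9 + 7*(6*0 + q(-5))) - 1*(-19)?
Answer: 38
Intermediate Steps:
q(E) = (1 + E)*(4 + E) (q(E) = (4 + E)*(1 + E) = (1 + E)*(4 + E))
(-9 + 7*(6*0 + q(-5))) - 1*(-19) = (-9 + 7*(6*0 + (4 + (-5)² + 5*(-5)))) - 1*(-19) = (-9 + 7*(0 + (4 + 25 - 25))) + 19 = (-9 + 7*(0 + 4)) + 19 = (-9 + 7*4) + 19 = (-9 + 28) + 19 = 19 + 19 = 38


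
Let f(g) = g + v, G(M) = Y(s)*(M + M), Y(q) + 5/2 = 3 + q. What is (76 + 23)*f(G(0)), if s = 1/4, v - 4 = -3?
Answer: 99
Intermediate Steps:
v = 1 (v = 4 - 3 = 1)
s = ¼ (s = 1*(¼) = ¼ ≈ 0.25000)
Y(q) = ½ + q (Y(q) = -5/2 + (3 + q) = ½ + q)
G(M) = 3*M/2 (G(M) = (½ + ¼)*(M + M) = 3*(2*M)/4 = 3*M/2)
f(g) = 1 + g (f(g) = g + 1 = 1 + g)
(76 + 23)*f(G(0)) = (76 + 23)*(1 + (3/2)*0) = 99*(1 + 0) = 99*1 = 99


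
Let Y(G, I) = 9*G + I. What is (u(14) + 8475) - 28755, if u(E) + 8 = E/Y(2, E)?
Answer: -324601/16 ≈ -20288.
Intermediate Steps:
Y(G, I) = I + 9*G
u(E) = -8 + E/(18 + E) (u(E) = -8 + E/(E + 9*2) = -8 + E/(E + 18) = -8 + E/(18 + E))
(u(14) + 8475) - 28755 = ((-144 - 7*14)/(18 + 14) + 8475) - 28755 = ((-144 - 98)/32 + 8475) - 28755 = ((1/32)*(-242) + 8475) - 28755 = (-121/16 + 8475) - 28755 = 135479/16 - 28755 = -324601/16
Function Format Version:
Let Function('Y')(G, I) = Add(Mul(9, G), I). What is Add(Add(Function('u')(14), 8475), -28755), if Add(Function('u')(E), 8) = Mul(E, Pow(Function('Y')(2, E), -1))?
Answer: Rational(-324601, 16) ≈ -20288.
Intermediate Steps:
Function('Y')(G, I) = Add(I, Mul(9, G))
Function('u')(E) = Add(-8, Mul(E, Pow(Add(18, E), -1))) (Function('u')(E) = Add(-8, Mul(E, Pow(Add(E, Mul(9, 2)), -1))) = Add(-8, Mul(E, Pow(Add(E, 18), -1))) = Add(-8, Mul(E, Pow(Add(18, E), -1))))
Add(Add(Function('u')(14), 8475), -28755) = Add(Add(Mul(Pow(Add(18, 14), -1), Add(-144, Mul(-7, 14))), 8475), -28755) = Add(Add(Mul(Pow(32, -1), Add(-144, -98)), 8475), -28755) = Add(Add(Mul(Rational(1, 32), -242), 8475), -28755) = Add(Add(Rational(-121, 16), 8475), -28755) = Add(Rational(135479, 16), -28755) = Rational(-324601, 16)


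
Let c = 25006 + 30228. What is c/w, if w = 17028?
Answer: 27617/8514 ≈ 3.2437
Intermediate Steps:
c = 55234
c/w = 55234/17028 = 55234*(1/17028) = 27617/8514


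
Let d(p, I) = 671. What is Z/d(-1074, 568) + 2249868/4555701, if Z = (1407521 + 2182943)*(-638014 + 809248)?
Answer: 933629437587219068/1018958457 ≈ 9.1626e+8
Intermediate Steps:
Z = 614809512576 (Z = 3590464*171234 = 614809512576)
Z/d(-1074, 568) + 2249868/4555701 = 614809512576/671 + 2249868/4555701 = 614809512576*(1/671) + 2249868*(1/4555701) = 614809512576/671 + 749956/1518567 = 933629437587219068/1018958457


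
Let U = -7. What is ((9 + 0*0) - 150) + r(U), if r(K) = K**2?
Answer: -92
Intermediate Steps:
((9 + 0*0) - 150) + r(U) = ((9 + 0*0) - 150) + (-7)**2 = ((9 + 0) - 150) + 49 = (9 - 150) + 49 = -141 + 49 = -92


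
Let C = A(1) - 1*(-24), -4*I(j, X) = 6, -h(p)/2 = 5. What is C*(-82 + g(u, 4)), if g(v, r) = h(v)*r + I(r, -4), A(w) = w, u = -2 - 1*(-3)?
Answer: -6175/2 ≈ -3087.5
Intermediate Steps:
u = 1 (u = -2 + 3 = 1)
h(p) = -10 (h(p) = -2*5 = -10)
I(j, X) = -3/2 (I(j, X) = -¼*6 = -3/2)
C = 25 (C = 1 - 1*(-24) = 1 + 24 = 25)
g(v, r) = -3/2 - 10*r (g(v, r) = -10*r - 3/2 = -3/2 - 10*r)
C*(-82 + g(u, 4)) = 25*(-82 + (-3/2 - 10*4)) = 25*(-82 + (-3/2 - 40)) = 25*(-82 - 83/2) = 25*(-247/2) = -6175/2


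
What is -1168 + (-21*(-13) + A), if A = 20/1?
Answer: -875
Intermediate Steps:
A = 20 (A = 20*1 = 20)
-1168 + (-21*(-13) + A) = -1168 + (-21*(-13) + 20) = -1168 + (273 + 20) = -1168 + 293 = -875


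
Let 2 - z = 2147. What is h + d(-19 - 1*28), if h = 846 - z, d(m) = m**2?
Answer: 5200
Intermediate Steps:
z = -2145 (z = 2 - 1*2147 = 2 - 2147 = -2145)
h = 2991 (h = 846 - 1*(-2145) = 846 + 2145 = 2991)
h + d(-19 - 1*28) = 2991 + (-19 - 1*28)**2 = 2991 + (-19 - 28)**2 = 2991 + (-47)**2 = 2991 + 2209 = 5200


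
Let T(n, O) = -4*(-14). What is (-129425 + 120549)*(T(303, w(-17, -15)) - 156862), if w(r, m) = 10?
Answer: 1391810056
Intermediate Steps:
T(n, O) = 56
(-129425 + 120549)*(T(303, w(-17, -15)) - 156862) = (-129425 + 120549)*(56 - 156862) = -8876*(-156806) = 1391810056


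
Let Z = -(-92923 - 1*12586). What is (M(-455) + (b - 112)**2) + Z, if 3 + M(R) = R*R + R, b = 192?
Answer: 318476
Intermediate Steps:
M(R) = -3 + R + R**2 (M(R) = -3 + (R*R + R) = -3 + (R**2 + R) = -3 + (R + R**2) = -3 + R + R**2)
Z = 105509 (Z = -(-92923 - 12586) = -1*(-105509) = 105509)
(M(-455) + (b - 112)**2) + Z = ((-3 - 455 + (-455)**2) + (192 - 112)**2) + 105509 = ((-3 - 455 + 207025) + 80**2) + 105509 = (206567 + 6400) + 105509 = 212967 + 105509 = 318476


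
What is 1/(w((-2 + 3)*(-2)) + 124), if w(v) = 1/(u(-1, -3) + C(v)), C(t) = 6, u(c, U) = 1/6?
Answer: 37/4594 ≈ 0.0080540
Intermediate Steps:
u(c, U) = ⅙
w(v) = 6/37 (w(v) = 1/(⅙ + 6) = 1/(37/6) = 6/37)
1/(w((-2 + 3)*(-2)) + 124) = 1/(6/37 + 124) = 1/(4594/37) = 37/4594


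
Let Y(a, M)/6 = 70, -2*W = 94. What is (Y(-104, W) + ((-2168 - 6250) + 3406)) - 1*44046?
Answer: -48638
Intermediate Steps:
W = -47 (W = -½*94 = -47)
Y(a, M) = 420 (Y(a, M) = 6*70 = 420)
(Y(-104, W) + ((-2168 - 6250) + 3406)) - 1*44046 = (420 + ((-2168 - 6250) + 3406)) - 1*44046 = (420 + (-8418 + 3406)) - 44046 = (420 - 5012) - 44046 = -4592 - 44046 = -48638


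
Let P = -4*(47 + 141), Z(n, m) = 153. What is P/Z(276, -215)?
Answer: -752/153 ≈ -4.9150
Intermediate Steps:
P = -752 (P = -4*188 = -752)
P/Z(276, -215) = -752/153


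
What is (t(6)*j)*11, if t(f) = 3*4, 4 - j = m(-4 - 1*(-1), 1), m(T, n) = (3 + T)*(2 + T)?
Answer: 528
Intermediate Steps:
m(T, n) = (2 + T)*(3 + T)
j = 4 (j = 4 - (6 + (-4 - 1*(-1))**2 + 5*(-4 - 1*(-1))) = 4 - (6 + (-4 + 1)**2 + 5*(-4 + 1)) = 4 - (6 + (-3)**2 + 5*(-3)) = 4 - (6 + 9 - 15) = 4 - 1*0 = 4 + 0 = 4)
t(f) = 12
(t(6)*j)*11 = (12*4)*11 = 48*11 = 528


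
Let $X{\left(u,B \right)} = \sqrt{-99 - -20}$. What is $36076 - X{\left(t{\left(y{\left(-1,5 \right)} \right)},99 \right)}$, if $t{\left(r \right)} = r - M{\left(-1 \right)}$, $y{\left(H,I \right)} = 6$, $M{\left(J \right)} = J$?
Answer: $36076 - i \sqrt{79} \approx 36076.0 - 8.8882 i$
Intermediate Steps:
$t{\left(r \right)} = 1 + r$ ($t{\left(r \right)} = r - -1 = r + 1 = 1 + r$)
$X{\left(u,B \right)} = i \sqrt{79}$ ($X{\left(u,B \right)} = \sqrt{-99 + 20} = \sqrt{-79} = i \sqrt{79}$)
$36076 - X{\left(t{\left(y{\left(-1,5 \right)} \right)},99 \right)} = 36076 - i \sqrt{79}$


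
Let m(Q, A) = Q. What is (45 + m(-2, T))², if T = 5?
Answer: 1849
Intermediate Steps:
(45 + m(-2, T))² = (45 - 2)² = 43² = 1849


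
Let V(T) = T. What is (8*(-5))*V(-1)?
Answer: 40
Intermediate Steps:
(8*(-5))*V(-1) = (8*(-5))*(-1) = -40*(-1) = 40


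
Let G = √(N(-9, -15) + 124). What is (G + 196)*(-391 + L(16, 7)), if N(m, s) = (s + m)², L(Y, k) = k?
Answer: -75264 - 3840*√7 ≈ -85424.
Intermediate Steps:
N(m, s) = (m + s)²
G = 10*√7 (G = √((-9 - 15)² + 124) = √((-24)² + 124) = √(576 + 124) = √700 = 10*√7 ≈ 26.458)
(G + 196)*(-391 + L(16, 7)) = (10*√7 + 196)*(-391 + 7) = (196 + 10*√7)*(-384) = -75264 - 3840*√7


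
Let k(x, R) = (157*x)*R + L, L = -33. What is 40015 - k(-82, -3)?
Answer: 1426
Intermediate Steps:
k(x, R) = -33 + 157*R*x (k(x, R) = (157*x)*R - 33 = 157*R*x - 33 = -33 + 157*R*x)
40015 - k(-82, -3) = 40015 - (-33 + 157*(-3)*(-82)) = 40015 - (-33 + 38622) = 40015 - 1*38589 = 40015 - 38589 = 1426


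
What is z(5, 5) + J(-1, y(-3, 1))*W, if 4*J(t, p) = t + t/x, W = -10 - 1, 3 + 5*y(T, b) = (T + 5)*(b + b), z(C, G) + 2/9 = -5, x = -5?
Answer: -136/45 ≈ -3.0222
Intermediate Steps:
z(C, G) = -47/9 (z(C, G) = -2/9 - 5 = -47/9)
y(T, b) = -3/5 + 2*b*(5 + T)/5 (y(T, b) = -3/5 + ((T + 5)*(b + b))/5 = -3/5 + ((5 + T)*(2*b))/5 = -3/5 + (2*b*(5 + T))/5 = -3/5 + 2*b*(5 + T)/5)
W = -11
J(t, p) = t/5 (J(t, p) = (t + t/(-5))/4 = (t + t*(-1/5))/4 = (t - t/5)/4 = (4*t/5)/4 = t/5)
z(5, 5) + J(-1, y(-3, 1))*W = -47/9 + ((1/5)*(-1))*(-11) = -47/9 - 1/5*(-11) = -47/9 + 11/5 = -136/45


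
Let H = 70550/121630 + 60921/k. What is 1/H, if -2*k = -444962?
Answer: 386576629/330083654 ≈ 1.1711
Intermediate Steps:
k = 222481 (k = -1/2*(-444962) = 222481)
H = 330083654/386576629 (H = 70550/121630 + 60921/222481 = 70550*(1/121630) + 60921*(1/222481) = 7055/12163 + 8703/31783 = 330083654/386576629 ≈ 0.85386)
1/H = 1/(330083654/386576629) = 386576629/330083654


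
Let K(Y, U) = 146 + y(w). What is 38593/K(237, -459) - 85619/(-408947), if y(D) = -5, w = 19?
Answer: 336054550/1226841 ≈ 273.92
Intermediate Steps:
K(Y, U) = 141 (K(Y, U) = 146 - 5 = 141)
38593/K(237, -459) - 85619/(-408947) = 38593/141 - 85619/(-408947) = 38593*(1/141) - 85619*(-1/408947) = 38593/141 + 85619/408947 = 336054550/1226841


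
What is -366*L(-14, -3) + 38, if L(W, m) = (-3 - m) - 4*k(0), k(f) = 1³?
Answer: 1502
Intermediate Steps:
k(f) = 1
L(W, m) = -7 - m (L(W, m) = (-3 - m) - 4*1 = (-3 - m) - 4 = -7 - m)
-366*L(-14, -3) + 38 = -366*(-7 - 1*(-3)) + 38 = -366*(-7 + 3) + 38 = -366*(-4) + 38 = 1464 + 38 = 1502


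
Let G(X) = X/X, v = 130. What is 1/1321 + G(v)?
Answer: 1322/1321 ≈ 1.0008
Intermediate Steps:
G(X) = 1
1/1321 + G(v) = 1/1321 + 1 = 1322/1321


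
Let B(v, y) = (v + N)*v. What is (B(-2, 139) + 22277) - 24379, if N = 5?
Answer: -2108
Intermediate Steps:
B(v, y) = v*(5 + v) (B(v, y) = (v + 5)*v = (5 + v)*v = v*(5 + v))
(B(-2, 139) + 22277) - 24379 = (-2*(5 - 2) + 22277) - 24379 = (-2*3 + 22277) - 24379 = (-6 + 22277) - 24379 = 22271 - 24379 = -2108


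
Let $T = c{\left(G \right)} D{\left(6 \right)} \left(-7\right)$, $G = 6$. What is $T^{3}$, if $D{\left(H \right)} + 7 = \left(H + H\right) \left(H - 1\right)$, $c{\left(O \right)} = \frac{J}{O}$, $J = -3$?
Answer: $\frac{51064811}{8} \approx 6.3831 \cdot 10^{6}$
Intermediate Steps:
$c{\left(O \right)} = - \frac{3}{O}$
$D{\left(H \right)} = -7 + 2 H \left(-1 + H\right)$ ($D{\left(H \right)} = -7 + \left(H + H\right) \left(H - 1\right) = -7 + 2 H \left(-1 + H\right)$)
$T = \frac{371}{2}$ ($T = - \frac{3}{6} \left(-7 - 12 + 2 \cdot 6^{2}\right) \left(-7\right) = \left(-3\right) \frac{1}{6} \left(-7 - 12 + 2 \cdot 36\right) \left(-7\right) = - \frac{-7 - 12 + 72}{2} \left(-7\right) = \left(- \frac{1}{2}\right) 53 \left(-7\right) = \left(- \frac{53}{2}\right) \left(-7\right) = \frac{371}{2} \approx 185.5$)
$T^{3} = \left(\frac{371}{2}\right)^{3} = \frac{51064811}{8}$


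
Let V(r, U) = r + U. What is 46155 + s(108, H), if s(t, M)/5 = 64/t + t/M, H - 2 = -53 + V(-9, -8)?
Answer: 21182860/459 ≈ 46150.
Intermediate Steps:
V(r, U) = U + r
H = -68 (H = 2 + (-53 + (-8 - 9)) = 2 + (-53 - 17) = 2 - 70 = -68)
s(t, M) = 320/t + 5*t/M (s(t, M) = 5*(64/t + t/M) = 320/t + 5*t/M)
46155 + s(108, H) = 46155 + (320/108 + 5*108/(-68)) = 46155 + (320*(1/108) + 5*108*(-1/68)) = 46155 + (80/27 - 135/17) = 46155 - 2285/459 = 21182860/459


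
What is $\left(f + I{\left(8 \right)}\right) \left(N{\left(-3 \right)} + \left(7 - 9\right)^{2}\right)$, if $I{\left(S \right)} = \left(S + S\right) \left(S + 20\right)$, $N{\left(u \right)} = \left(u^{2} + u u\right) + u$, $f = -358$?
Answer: $1710$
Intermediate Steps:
$N{\left(u \right)} = u + 2 u^{2}$ ($N{\left(u \right)} = \left(u^{2} + u^{2}\right) + u = 2 u^{2} + u = u + 2 u^{2}$)
$I{\left(S \right)} = 2 S \left(20 + S\right)$
$\left(f + I{\left(8 \right)}\right) \left(N{\left(-3 \right)} + \left(7 - 9\right)^{2}\right) = \left(-358 + 2 \cdot 8 \left(20 + 8\right)\right) \left(- 3 \left(1 + 2 \left(-3\right)\right) + \left(7 - 9\right)^{2}\right) = \left(-358 + 2 \cdot 8 \cdot 28\right) \left(- 3 \left(1 - 6\right) + \left(-2\right)^{2}\right) = \left(-358 + 448\right) \left(\left(-3\right) \left(-5\right) + 4\right) = 90 \left(15 + 4\right) = 90 \cdot 19 = 1710$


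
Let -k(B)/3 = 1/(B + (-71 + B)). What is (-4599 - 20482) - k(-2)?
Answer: -627026/25 ≈ -25081.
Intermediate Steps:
k(B) = -3/(-71 + 2*B) (k(B) = -3/(B + (-71 + B)) = -3/(-71 + 2*B))
(-4599 - 20482) - k(-2) = (-4599 - 20482) - (-3)/(-71 + 2*(-2)) = -25081 - (-3)/(-71 - 4) = -25081 - (-3)/(-75) = -25081 - (-3)*(-1)/75 = -25081 - 1*1/25 = -25081 - 1/25 = -627026/25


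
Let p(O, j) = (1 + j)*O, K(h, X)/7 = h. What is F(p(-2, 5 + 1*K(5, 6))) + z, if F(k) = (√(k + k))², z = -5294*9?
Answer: -47810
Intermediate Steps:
K(h, X) = 7*h
p(O, j) = O*(1 + j)
z = -47646
F(k) = 2*k (F(k) = (√(2*k))² = (√2*√k)² = 2*k)
F(p(-2, 5 + 1*K(5, 6))) + z = 2*(-2*(1 + (5 + 1*(7*5)))) - 47646 = 2*(-2*(1 + (5 + 1*35))) - 47646 = 2*(-2*(1 + (5 + 35))) - 47646 = 2*(-2*(1 + 40)) - 47646 = 2*(-2*41) - 47646 = 2*(-82) - 47646 = -164 - 47646 = -47810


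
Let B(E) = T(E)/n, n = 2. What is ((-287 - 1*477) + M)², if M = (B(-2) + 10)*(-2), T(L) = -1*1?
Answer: 613089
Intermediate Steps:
T(L) = -1
B(E) = -½ (B(E) = -1/2 = -1*½ = -½)
M = -19 (M = (-½ + 10)*(-2) = (19/2)*(-2) = -19)
((-287 - 1*477) + M)² = ((-287 - 1*477) - 19)² = ((-287 - 477) - 19)² = (-764 - 19)² = (-783)² = 613089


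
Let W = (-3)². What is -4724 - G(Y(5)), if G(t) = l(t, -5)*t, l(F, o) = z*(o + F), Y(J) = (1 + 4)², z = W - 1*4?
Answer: -7224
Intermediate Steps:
W = 9
z = 5 (z = 9 - 1*4 = 9 - 4 = 5)
Y(J) = 25 (Y(J) = 5² = 25)
l(F, o) = 5*F + 5*o (l(F, o) = 5*(o + F) = 5*(F + o) = 5*F + 5*o)
G(t) = t*(-25 + 5*t) (G(t) = (5*t + 5*(-5))*t = (5*t - 25)*t = (-25 + 5*t)*t = t*(-25 + 5*t))
-4724 - G(Y(5)) = -4724 - 5*25*(-5 + 25) = -4724 - 5*25*20 = -4724 - 1*2500 = -4724 - 2500 = -7224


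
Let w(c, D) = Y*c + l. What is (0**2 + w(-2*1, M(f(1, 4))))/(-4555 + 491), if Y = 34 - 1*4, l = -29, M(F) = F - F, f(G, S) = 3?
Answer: 89/4064 ≈ 0.021900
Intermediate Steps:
M(F) = 0
Y = 30 (Y = 34 - 4 = 30)
w(c, D) = -29 + 30*c (w(c, D) = 30*c - 29 = -29 + 30*c)
(0**2 + w(-2*1, M(f(1, 4))))/(-4555 + 491) = (0**2 + (-29 + 30*(-2*1)))/(-4555 + 491) = (0 + (-29 + 30*(-2)))/(-4064) = (0 + (-29 - 60))*(-1/4064) = (0 - 89)*(-1/4064) = -89*(-1/4064) = 89/4064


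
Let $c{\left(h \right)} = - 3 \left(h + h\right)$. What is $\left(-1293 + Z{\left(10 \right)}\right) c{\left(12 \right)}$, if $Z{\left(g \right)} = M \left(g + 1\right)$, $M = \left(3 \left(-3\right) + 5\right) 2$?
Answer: $99432$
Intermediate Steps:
$M = -8$ ($M = \left(-9 + 5\right) 2 = \left(-4\right) 2 = -8$)
$c{\left(h \right)} = - 6 h$ ($c{\left(h \right)} = - 3 \cdot 2 h = - 6 h$)
$Z{\left(g \right)} = -8 - 8 g$ ($Z{\left(g \right)} = - 8 \left(g + 1\right) = - 8 \left(1 + g\right) = -8 - 8 g$)
$\left(-1293 + Z{\left(10 \right)}\right) c{\left(12 \right)} = \left(-1293 - 88\right) \left(\left(-6\right) 12\right) = \left(-1293 - 88\right) \left(-72\right) = \left(-1381\right) \left(-72\right) = 99432$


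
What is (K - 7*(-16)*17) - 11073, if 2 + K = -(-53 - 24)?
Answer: -9094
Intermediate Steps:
K = 75 (K = -2 - (-53 - 24) = -2 - 1*(-77) = -2 + 77 = 75)
(K - 7*(-16)*17) - 11073 = (75 - 7*(-16)*17) - 11073 = (75 + 112*17) - 11073 = (75 + 1904) - 11073 = 1979 - 11073 = -9094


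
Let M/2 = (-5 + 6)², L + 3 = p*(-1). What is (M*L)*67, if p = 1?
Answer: -536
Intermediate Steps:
L = -4 (L = -3 + 1*(-1) = -3 - 1 = -4)
M = 2 (M = 2*(-5 + 6)² = 2*1² = 2*1 = 2)
(M*L)*67 = (2*(-4))*67 = -8*67 = -536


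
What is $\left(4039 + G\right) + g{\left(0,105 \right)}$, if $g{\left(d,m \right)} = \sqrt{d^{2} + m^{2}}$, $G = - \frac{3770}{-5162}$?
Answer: $\frac{368881}{89} \approx 4144.7$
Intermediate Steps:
$G = \frac{65}{89}$ ($G = \left(-3770\right) \left(- \frac{1}{5162}\right) = \frac{65}{89} \approx 0.73034$)
$\left(4039 + G\right) + g{\left(0,105 \right)} = \left(4039 + \frac{65}{89}\right) + \sqrt{0^{2} + 105^{2}} = \frac{359536}{89} + \sqrt{0 + 11025} = \frac{359536}{89} + \sqrt{11025} = \frac{359536}{89} + 105 = \frac{368881}{89}$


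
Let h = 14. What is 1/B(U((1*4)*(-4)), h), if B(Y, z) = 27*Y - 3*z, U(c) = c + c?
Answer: -1/906 ≈ -0.0011038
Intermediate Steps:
U(c) = 2*c
B(Y, z) = -3*z + 27*Y
1/B(U((1*4)*(-4)), h) = 1/(-3*14 + 27*(2*((1*4)*(-4)))) = 1/(-42 + 27*(2*(4*(-4)))) = 1/(-42 + 27*(2*(-16))) = 1/(-42 + 27*(-32)) = 1/(-42 - 864) = 1/(-906) = -1/906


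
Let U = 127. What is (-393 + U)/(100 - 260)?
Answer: 133/80 ≈ 1.6625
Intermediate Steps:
(-393 + U)/(100 - 260) = (-393 + 127)/(100 - 260) = -266/(-160) = -266*(-1/160) = 133/80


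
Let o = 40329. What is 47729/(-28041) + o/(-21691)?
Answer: -2166155228/608237331 ≈ -3.5614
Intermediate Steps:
47729/(-28041) + o/(-21691) = 47729/(-28041) + 40329/(-21691) = 47729*(-1/28041) + 40329*(-1/21691) = -47729/28041 - 40329/21691 = -2166155228/608237331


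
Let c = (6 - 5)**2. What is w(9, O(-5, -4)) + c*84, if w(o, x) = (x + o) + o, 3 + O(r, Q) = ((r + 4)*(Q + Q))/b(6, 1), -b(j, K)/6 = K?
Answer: 293/3 ≈ 97.667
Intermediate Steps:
b(j, K) = -6*K
O(r, Q) = -3 - Q*(4 + r)/3 (O(r, Q) = -3 + ((r + 4)*(Q + Q))/((-6*1)) = -3 + ((4 + r)*(2*Q))/(-6) = -3 + (2*Q*(4 + r))*(-1/6) = -3 - Q*(4 + r)/3)
w(o, x) = x + 2*o (w(o, x) = (o + x) + o = x + 2*o)
c = 1 (c = 1**2 = 1)
w(9, O(-5, -4)) + c*84 = ((-3 - 4/3*(-4) - 1/3*(-4)*(-5)) + 2*9) + 1*84 = ((-3 + 16/3 - 20/3) + 18) + 84 = (-13/3 + 18) + 84 = 41/3 + 84 = 293/3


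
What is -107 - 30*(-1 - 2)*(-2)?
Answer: -287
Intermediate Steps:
-107 - 30*(-1 - 2)*(-2) = -107 - (-90)*(-2) = -107 - 30*6 = -107 - 180 = -287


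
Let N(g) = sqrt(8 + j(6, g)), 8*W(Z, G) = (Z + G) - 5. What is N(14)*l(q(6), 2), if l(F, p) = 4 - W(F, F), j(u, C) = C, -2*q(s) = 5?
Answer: 21*sqrt(22)/4 ≈ 24.625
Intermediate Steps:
q(s) = -5/2 (q(s) = -1/2*5 = -5/2)
W(Z, G) = -5/8 + G/8 + Z/8 (W(Z, G) = ((Z + G) - 5)/8 = ((G + Z) - 5)/8 = (-5 + G + Z)/8 = -5/8 + G/8 + Z/8)
l(F, p) = 37/8 - F/4 (l(F, p) = 4 - (-5/8 + F/8 + F/8) = 4 - (-5/8 + F/4) = 4 + (5/8 - F/4) = 37/8 - F/4)
N(g) = sqrt(8 + g)
N(14)*l(q(6), 2) = sqrt(8 + 14)*(37/8 - 1/4*(-5/2)) = sqrt(22)*(37/8 + 5/8) = sqrt(22)*(21/4) = 21*sqrt(22)/4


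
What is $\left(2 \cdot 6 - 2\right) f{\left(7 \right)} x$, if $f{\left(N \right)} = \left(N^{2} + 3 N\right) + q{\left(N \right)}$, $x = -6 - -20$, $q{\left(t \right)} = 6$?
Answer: $10640$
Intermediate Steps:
$x = 14$ ($x = -6 + 20 = 14$)
$f{\left(N \right)} = 6 + N^{2} + 3 N$ ($f{\left(N \right)} = \left(N^{2} + 3 N\right) + 6 = 6 + N^{2} + 3 N$)
$\left(2 \cdot 6 - 2\right) f{\left(7 \right)} x = \left(2 \cdot 6 - 2\right) \left(6 + 7^{2} + 3 \cdot 7\right) 14 = \left(12 - 2\right) \left(6 + 49 + 21\right) 14 = 10 \cdot 76 \cdot 14 = 760 \cdot 14 = 10640$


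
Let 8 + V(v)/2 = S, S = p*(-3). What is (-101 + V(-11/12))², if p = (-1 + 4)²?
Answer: 29241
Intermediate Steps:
p = 9 (p = 3² = 9)
S = -27 (S = 9*(-3) = -27)
V(v) = -70 (V(v) = -16 + 2*(-27) = -16 - 54 = -70)
(-101 + V(-11/12))² = (-101 - 70)² = (-171)² = 29241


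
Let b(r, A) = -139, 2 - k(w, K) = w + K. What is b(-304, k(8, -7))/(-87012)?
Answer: 139/87012 ≈ 0.0015975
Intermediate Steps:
k(w, K) = 2 - K - w (k(w, K) = 2 - (w + K) = 2 - (K + w) = 2 + (-K - w) = 2 - K - w)
b(-304, k(8, -7))/(-87012) = -139/(-87012) = -139*(-1/87012) = 139/87012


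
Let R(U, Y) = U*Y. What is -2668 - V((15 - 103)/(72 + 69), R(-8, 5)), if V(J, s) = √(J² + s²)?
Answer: -2668 - 8*√497146/141 ≈ -2708.0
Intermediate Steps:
-2668 - V((15 - 103)/(72 + 69), R(-8, 5)) = -2668 - √(((15 - 103)/(72 + 69))² + (-8*5)²) = -2668 - √((-88/141)² + (-40)²) = -2668 - √((-88*1/141)² + 1600) = -2668 - √((-88/141)² + 1600) = -2668 - √(7744/19881 + 1600) = -2668 - √(31817344/19881) = -2668 - 8*√497146/141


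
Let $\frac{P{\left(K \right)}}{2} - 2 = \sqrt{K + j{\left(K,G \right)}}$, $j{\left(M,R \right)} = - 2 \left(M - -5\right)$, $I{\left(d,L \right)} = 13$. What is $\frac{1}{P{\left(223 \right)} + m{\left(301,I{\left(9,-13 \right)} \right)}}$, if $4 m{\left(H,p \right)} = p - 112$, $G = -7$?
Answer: $- \frac{332}{21801} - \frac{32 i \sqrt{233}}{21801} \approx -0.015229 - 0.022405 i$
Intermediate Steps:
$j{\left(M,R \right)} = -10 - 2 M$ ($j{\left(M,R \right)} = - 2 \left(M + 5\right) = - 2 \left(5 + M\right) = -10 - 2 M$)
$m{\left(H,p \right)} = -28 + \frac{p}{4}$ ($m{\left(H,p \right)} = \frac{p - 112}{4} = \frac{-112 + p}{4} = -28 + \frac{p}{4}$)
$P{\left(K \right)} = 4 + 2 \sqrt{-10 - K}$ ($P{\left(K \right)} = 4 + 2 \sqrt{K - \left(10 + 2 K\right)} = 4 + 2 \sqrt{-10 - K}$)
$\frac{1}{P{\left(223 \right)} + m{\left(301,I{\left(9,-13 \right)} \right)}} = \frac{1}{\left(4 + 2 \sqrt{-10 - 223}\right) + \left(-28 + \frac{1}{4} \cdot 13\right)} = \frac{1}{\left(4 + 2 \sqrt{-10 - 223}\right) + \left(-28 + \frac{13}{4}\right)} = \frac{1}{\left(4 + 2 \sqrt{-233}\right) - \frac{99}{4}} = \frac{1}{\left(4 + 2 i \sqrt{233}\right) - \frac{99}{4}} = \frac{1}{- \frac{83}{4} + 2 i \sqrt{233}}$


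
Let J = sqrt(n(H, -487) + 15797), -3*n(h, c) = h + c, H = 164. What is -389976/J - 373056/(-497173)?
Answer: 373056/497173 - 194988*sqrt(143142)/23857 ≈ -3091.5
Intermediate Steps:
n(h, c) = -c/3 - h/3 (n(h, c) = -(h + c)/3 = -(c + h)/3 = -c/3 - h/3)
J = sqrt(143142)/3 (J = sqrt((-1/3*(-487) - 1/3*164) + 15797) = sqrt((487/3 - 164/3) + 15797) = sqrt(323/3 + 15797) = sqrt(47714/3) = sqrt(143142)/3 ≈ 126.11)
-389976/J - 373056/(-497173) = -389976*sqrt(143142)/47714 - 373056/(-497173) = -194988*sqrt(143142)/23857 - 373056*(-1/497173) = -194988*sqrt(143142)/23857 + 373056/497173 = 373056/497173 - 194988*sqrt(143142)/23857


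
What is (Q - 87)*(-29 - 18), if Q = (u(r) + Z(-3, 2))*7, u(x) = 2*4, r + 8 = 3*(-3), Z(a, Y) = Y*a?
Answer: 3431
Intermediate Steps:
r = -17 (r = -8 + 3*(-3) = -8 - 9 = -17)
u(x) = 8
Q = 14 (Q = (8 + 2*(-3))*7 = (8 - 6)*7 = 2*7 = 14)
(Q - 87)*(-29 - 18) = (14 - 87)*(-29 - 18) = -73*(-47) = 3431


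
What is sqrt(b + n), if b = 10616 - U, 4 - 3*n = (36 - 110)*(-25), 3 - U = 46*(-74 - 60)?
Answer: sqrt(34503)/3 ≈ 61.917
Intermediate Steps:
U = 6167 (U = 3 - 46*(-74 - 60) = 3 - 46*(-134) = 3 - 1*(-6164) = 3 + 6164 = 6167)
n = -1846/3 (n = 4/3 - (36 - 110)*(-25)/3 = 4/3 - (-74)*(-25)/3 = 4/3 - 1/3*1850 = 4/3 - 1850/3 = -1846/3 ≈ -615.33)
b = 4449 (b = 10616 - 1*6167 = 10616 - 6167 = 4449)
sqrt(b + n) = sqrt(4449 - 1846/3) = sqrt(11501/3) = sqrt(34503)/3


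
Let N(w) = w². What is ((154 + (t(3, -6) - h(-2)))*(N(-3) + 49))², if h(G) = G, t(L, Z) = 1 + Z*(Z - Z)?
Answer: 82919236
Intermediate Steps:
t(L, Z) = 1 (t(L, Z) = 1 + Z*0 = 1 + 0 = 1)
((154 + (t(3, -6) - h(-2)))*(N(-3) + 49))² = ((154 + (1 - 1*(-2)))*((-3)² + 49))² = ((154 + (1 + 2))*(9 + 49))² = ((154 + 3)*58)² = (157*58)² = 9106² = 82919236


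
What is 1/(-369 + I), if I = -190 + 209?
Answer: -1/350 ≈ -0.0028571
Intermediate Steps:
I = 19
1/(-369 + I) = 1/(-369 + 19) = 1/(-350) = -1/350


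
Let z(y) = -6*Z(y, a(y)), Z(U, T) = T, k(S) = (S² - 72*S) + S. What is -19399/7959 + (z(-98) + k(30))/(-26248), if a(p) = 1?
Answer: -124836907/52226958 ≈ -2.3903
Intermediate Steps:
k(S) = S² - 71*S
z(y) = -6 (z(y) = -6*1 = -6)
-19399/7959 + (z(-98) + k(30))/(-26248) = -19399/7959 + (-6 + 30*(-71 + 30))/(-26248) = -19399*1/7959 + (-6 + 30*(-41))*(-1/26248) = -19399/7959 + (-6 - 1230)*(-1/26248) = -19399/7959 - 1236*(-1/26248) = -19399/7959 + 309/6562 = -124836907/52226958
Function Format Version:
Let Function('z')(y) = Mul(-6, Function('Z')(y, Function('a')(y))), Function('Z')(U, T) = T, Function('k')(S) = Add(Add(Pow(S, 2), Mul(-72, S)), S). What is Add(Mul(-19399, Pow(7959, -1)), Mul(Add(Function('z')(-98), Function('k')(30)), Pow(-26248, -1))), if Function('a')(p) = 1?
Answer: Rational(-124836907, 52226958) ≈ -2.3903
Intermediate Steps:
Function('k')(S) = Add(Pow(S, 2), Mul(-71, S))
Function('z')(y) = -6 (Function('z')(y) = Mul(-6, 1) = -6)
Add(Mul(-19399, Pow(7959, -1)), Mul(Add(Function('z')(-98), Function('k')(30)), Pow(-26248, -1))) = Add(Mul(-19399, Pow(7959, -1)), Mul(Add(-6, Mul(30, Add(-71, 30))), Pow(-26248, -1))) = Add(Mul(-19399, Rational(1, 7959)), Mul(Add(-6, Mul(30, -41)), Rational(-1, 26248))) = Add(Rational(-19399, 7959), Mul(Add(-6, -1230), Rational(-1, 26248))) = Add(Rational(-19399, 7959), Mul(-1236, Rational(-1, 26248))) = Add(Rational(-19399, 7959), Rational(309, 6562)) = Rational(-124836907, 52226958)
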